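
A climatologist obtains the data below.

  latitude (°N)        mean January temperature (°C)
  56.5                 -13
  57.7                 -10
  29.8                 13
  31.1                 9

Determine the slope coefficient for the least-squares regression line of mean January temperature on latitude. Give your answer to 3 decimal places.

-0.844

n = 4, Σx = 175.1, Σy = -1, Σxy = -644.2, Σx² = 8376.79
Sxx = Σx² − (Σx)²/n = 8376.79 − 7665.0025 = 711.7875
Sxy = Σxy − (Σx)(Σy)/n = -644.2 − (-43.775) = -600.425
b = Sxy/Sxx = -600.425/711.7875 = -0.843545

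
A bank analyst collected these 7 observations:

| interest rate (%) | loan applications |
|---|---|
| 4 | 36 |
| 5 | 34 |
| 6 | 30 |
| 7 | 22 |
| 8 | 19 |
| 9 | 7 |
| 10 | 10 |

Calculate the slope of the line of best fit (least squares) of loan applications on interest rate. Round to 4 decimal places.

n = 7, Σx = 49, Σy = 158, Σxy = 963, Σx² = 371
Sxx = Σx² − (Σx)²/n = 371 − 343 = 28
Sxy = Σxy − (Σx)(Σy)/n = 963 − 1106 = -143
b = Sxy/Sxx = -143/28 = -5.107143

-5.1071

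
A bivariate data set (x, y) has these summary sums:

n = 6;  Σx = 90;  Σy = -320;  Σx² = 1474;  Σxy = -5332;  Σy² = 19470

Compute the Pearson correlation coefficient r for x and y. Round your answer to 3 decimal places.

Sxx = Σx² − (Σx)²/n = 1474 − 1350 = 124
Sxy = Σxy − (Σx)(Σy)/n = -5332 − (-4800) = -532
Syy = Σy² − (Σy)²/n = 19470 − 17066.666667 = 2403.333333
r = Sxy/√(Sxx·Syy) = -532/√(298013.333333) = -532/545.905975 = -0.974527

-0.975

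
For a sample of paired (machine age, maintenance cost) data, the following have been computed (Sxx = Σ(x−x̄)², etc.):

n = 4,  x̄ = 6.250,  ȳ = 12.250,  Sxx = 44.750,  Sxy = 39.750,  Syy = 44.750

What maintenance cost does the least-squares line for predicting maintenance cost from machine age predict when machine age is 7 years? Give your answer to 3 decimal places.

12.916

b = Sxy/Sxx = 39.75/44.75 = 0.888268
a = ȳ − b·x̄ = 12.25 − 0.888268·6.25 = 6.698324
ŷ(7) = a + b·7 = 6.698324 + 0.888268·7 = 12.916201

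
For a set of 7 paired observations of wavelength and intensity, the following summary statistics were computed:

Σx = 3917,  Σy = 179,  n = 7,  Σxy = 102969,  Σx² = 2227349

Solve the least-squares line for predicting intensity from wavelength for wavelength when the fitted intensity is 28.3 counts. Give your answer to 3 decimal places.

594.103

Sxx = Σx² − (Σx)²/n = 2227349 − 2191841.285714 = 35507.714286
Sxy = Σxy − (Σx)(Σy)/n = 102969 − 100163.285714 = 2805.714286
b = Sxy/Sxx = 2805.714286/35507.714286 = 0.079017
a = ȳ − b·x̄ = 25.571429 − 0.079017·559.571429 = -18.644246
Set a + b·x = 28.3: x = (28.3 − (-18.644246)) / 0.079017 = 594.102862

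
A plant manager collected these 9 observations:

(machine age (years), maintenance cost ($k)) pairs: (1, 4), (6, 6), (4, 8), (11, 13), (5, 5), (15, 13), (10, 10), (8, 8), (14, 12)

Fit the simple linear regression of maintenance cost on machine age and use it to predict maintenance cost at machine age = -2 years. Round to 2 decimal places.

1.94

n = 9, Σx = 74, Σy = 79, Σxy = 767, Σx² = 784
Sxx = Σx² − (Σx)²/n = 784 − 608.444444 = 175.555556
Sxy = Σxy − (Σx)(Σy)/n = 767 − 649.555556 = 117.444444
b = Sxy/Sxx = 117.444444/175.555556 = 0.668987
a = ȳ − b·x̄ = 8.777778 − 0.668987·8.222222 = 3.277215
ŷ(-2) = a + b·-2 = 3.277215 + 0.668987·(-2) = 1.939241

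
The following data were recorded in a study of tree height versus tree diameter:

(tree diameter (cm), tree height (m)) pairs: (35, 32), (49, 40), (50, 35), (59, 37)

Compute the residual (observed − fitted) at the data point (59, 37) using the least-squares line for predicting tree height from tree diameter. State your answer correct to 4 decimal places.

n = 4, Σx = 193, Σy = 144, Σxy = 7013, Σx² = 9607
Sxx = Σx² − (Σx)²/n = 9607 − 9312.25 = 294.75
Sxy = Σxy − (Σx)(Σy)/n = 7013 − 6948 = 65
b = Sxy/Sxx = 65/294.75 = 0.220526
a = ȳ − b·x̄ = 36 − 0.220526·48.25 = 25.359627
ŷ(59) = 25.359627 + 0.220526·59 = 38.370653
residual = y − ŷ = 37 − 38.370653 = -1.370653

-1.3707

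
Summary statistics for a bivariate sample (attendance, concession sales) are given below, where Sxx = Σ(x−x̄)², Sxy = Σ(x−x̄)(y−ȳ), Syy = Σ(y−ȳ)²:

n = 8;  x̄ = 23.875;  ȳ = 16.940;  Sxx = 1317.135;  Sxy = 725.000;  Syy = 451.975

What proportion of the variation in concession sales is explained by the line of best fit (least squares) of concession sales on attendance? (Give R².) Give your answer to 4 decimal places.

R² = Sxy²/(Sxx·Syy) = (725)²/(1317.135·451.975) = 0.882940

0.8829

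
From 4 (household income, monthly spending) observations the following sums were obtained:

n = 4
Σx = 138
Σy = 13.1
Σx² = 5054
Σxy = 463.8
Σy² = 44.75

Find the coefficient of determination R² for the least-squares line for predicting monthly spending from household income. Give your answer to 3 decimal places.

0.259

Sxx = Σx² − (Σx)²/n = 5054 − 4761 = 293
Sxy = Σxy − (Σx)(Σy)/n = 463.8 − 451.95 = 11.85
Syy = Σy² − (Σy)²/n = 44.75 − 42.9025 = 1.8475
R² = Sxy²/(Sxx·Syy) = (11.85)²/(293·1.8475) = 0.259409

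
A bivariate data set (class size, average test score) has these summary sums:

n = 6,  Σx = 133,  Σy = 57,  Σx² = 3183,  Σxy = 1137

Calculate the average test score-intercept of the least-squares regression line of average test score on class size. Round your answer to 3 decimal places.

Sxx = Σx² − (Σx)²/n = 3183 − 2948.166667 = 234.833333
Sxy = Σxy − (Σx)(Σy)/n = 1137 − 1263.5 = -126.5
b = Sxy/Sxx = -126.5/234.833333 = -0.538680
a = ȳ − b·x̄ = 9.5 − (-0.538680)·22.166667 = 21.440738

21.441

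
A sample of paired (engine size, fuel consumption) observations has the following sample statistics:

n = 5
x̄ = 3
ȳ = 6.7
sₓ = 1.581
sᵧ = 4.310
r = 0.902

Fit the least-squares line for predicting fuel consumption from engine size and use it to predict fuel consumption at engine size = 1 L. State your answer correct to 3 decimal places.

1.782

b = r · sᵧ/sₓ = 0.902 · 4.31/1.581 = 2.458963
a = ȳ − b·x̄ = 6.7 − 2.458963·3 = -0.676888
ŷ(1) = a + b·1 = -0.676888 + 2.458963·1 = 1.782075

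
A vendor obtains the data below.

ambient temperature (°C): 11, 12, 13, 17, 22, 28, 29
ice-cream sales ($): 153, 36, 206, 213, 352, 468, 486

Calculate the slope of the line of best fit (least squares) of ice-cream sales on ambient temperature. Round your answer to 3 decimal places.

21.185

n = 7, Σx = 132, Σy = 1914, Σxy = 43356, Σx² = 2832
Sxx = Σx² − (Σx)²/n = 2832 − 2489.142857 = 342.857143
Sxy = Σxy − (Σx)(Σy)/n = 43356 − 36092.571429 = 7263.428571
b = Sxy/Sxx = 7263.428571/342.857143 = 21.185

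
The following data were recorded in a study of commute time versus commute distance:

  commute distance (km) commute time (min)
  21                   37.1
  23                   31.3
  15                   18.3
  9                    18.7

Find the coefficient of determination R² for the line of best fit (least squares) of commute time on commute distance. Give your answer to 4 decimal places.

0.7119

n = 4, Σx = 68, Σy = 105.4, Σxy = 1941.8, Σx² = 1276, Σy² = 3040.68
Sxx = Σx² − (Σx)²/n = 1276 − 1156 = 120
Sxy = Σxy − (Σx)(Σy)/n = 1941.8 − 1791.8 = 150
Syy = Σy² − (Σy)²/n = 3040.68 − 2777.29 = 263.39
R² = Sxy²/(Sxx·Syy) = (150)²/(120·263.39) = 0.711872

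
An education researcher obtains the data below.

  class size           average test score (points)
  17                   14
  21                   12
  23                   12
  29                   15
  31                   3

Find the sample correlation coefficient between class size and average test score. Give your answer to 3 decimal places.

n = 5, Σx = 121, Σy = 56, Σxy = 1294, Σx² = 3061, Σy² = 718
Sxx = Σx² − (Σx)²/n = 3061 − 2928.2 = 132.8
Sxy = Σxy − (Σx)(Σy)/n = 1294 − 1355.2 = -61.2
Syy = Σy² − (Σy)²/n = 718 − 627.2 = 90.8
r = Sxy/√(Sxx·Syy) = -61.2/√(12058.24) = -61.2/109.810018 = -0.557326

-0.557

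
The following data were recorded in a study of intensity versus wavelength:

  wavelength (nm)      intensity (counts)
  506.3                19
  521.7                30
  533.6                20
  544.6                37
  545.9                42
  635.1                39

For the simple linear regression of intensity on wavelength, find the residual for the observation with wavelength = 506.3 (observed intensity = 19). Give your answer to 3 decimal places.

-6.733

n = 6, Σx = 3287.2, Σy = 187, Σxy = 103789.6, Σx² = 1811187.52
Sxx = Σx² − (Σx)²/n = 1811187.52 − 1800947.306667 = 10240.213333
Sxy = Σxy − (Σx)(Σy)/n = 103789.6 − 102451.066667 = 1338.533333
b = Sxy/Sxx = 1338.533333/10240.213333 = 0.130713
a = ȳ − b·x̄ = 31.166667 − 0.130713·547.866667 = -40.446860
ŷ(506.3) = -40.446860 + 0.130713·506.3 = 25.733345
residual = y − ŷ = 19 − 25.733345 = -6.733345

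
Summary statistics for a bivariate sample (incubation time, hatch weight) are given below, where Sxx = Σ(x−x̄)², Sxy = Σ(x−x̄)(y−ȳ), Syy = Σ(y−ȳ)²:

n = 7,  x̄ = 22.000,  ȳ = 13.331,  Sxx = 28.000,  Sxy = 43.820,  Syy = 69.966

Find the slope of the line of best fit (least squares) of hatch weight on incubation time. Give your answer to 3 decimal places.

1.565

b = Sxy/Sxx = 43.82/28 = 1.565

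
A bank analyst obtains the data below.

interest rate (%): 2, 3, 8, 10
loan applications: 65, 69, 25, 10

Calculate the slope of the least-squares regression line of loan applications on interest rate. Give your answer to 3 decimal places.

-7.480

n = 4, Σx = 23, Σy = 169, Σxy = 637, Σx² = 177
Sxx = Σx² − (Σx)²/n = 177 − 132.25 = 44.75
Sxy = Σxy − (Σx)(Σy)/n = 637 − 971.75 = -334.75
b = Sxy/Sxx = -334.75/44.75 = -7.480447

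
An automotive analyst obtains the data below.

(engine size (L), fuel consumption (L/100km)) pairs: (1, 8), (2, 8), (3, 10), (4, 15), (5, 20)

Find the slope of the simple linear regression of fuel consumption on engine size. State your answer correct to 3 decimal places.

n = 5, Σx = 15, Σy = 61, Σxy = 214, Σx² = 55
Sxx = Σx² − (Σx)²/n = 55 − 45 = 10
Sxy = Σxy − (Σx)(Σy)/n = 214 − 183 = 31
b = Sxy/Sxx = 31/10 = 3.1

3.100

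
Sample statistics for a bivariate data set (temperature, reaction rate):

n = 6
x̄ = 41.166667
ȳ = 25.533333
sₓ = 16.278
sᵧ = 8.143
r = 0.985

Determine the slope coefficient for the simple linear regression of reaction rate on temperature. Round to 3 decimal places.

b = r · sᵧ/sₓ = 0.985 · 8.143/16.278 = 0.492742

0.493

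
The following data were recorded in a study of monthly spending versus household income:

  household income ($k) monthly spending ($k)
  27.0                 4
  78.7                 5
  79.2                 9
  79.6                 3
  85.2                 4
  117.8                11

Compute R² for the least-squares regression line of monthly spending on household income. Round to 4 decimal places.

0.3675

n = 6, Σx = 467.5, Σy = 36, Σxy = 3089.7, Σx² = 40667.37, Σy² = 268
Sxx = Σx² − (Σx)²/n = 40667.37 − 36426.041667 = 4241.328333
Sxy = Σxy − (Σx)(Σy)/n = 3089.7 − 2805 = 284.7
Syy = Σy² − (Σy)²/n = 268 − 216 = 52
R² = Sxy²/(Sxx·Syy) = (284.7)²/(4241.328333·52) = 0.367510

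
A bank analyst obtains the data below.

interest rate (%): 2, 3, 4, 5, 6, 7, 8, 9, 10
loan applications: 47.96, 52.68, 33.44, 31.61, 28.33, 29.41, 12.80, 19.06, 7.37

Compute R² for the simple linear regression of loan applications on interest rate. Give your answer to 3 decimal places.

0.883

n = 9, Σx = 54, Σy = 262.66, Σxy = 1269.26, Σx² = 384, Σy² = 9441.7472
Sxx = Σx² − (Σx)²/n = 384 − 324 = 60
Sxy = Σxy − (Σx)(Σy)/n = 1269.26 − 1575.96 = -306.7
Syy = Σy² − (Σy)²/n = 9441.7472 − 7665.586178 = 1776.161022
R² = Sxy²/(Sxx·Syy) = (-306.7)²/(60·1776.161022) = 0.882661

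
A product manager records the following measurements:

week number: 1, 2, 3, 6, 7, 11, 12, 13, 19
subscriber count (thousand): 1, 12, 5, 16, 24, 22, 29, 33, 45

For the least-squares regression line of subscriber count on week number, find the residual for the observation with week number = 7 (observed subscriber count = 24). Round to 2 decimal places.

5.96

n = 9, Σx = 74, Σy = 187, Σxy = 2178, Σx² = 894
Sxx = Σx² − (Σx)²/n = 894 − 608.444444 = 285.555556
Sxy = Σxy − (Σx)(Σy)/n = 2178 − 1537.555556 = 640.444444
b = Sxy/Sxx = 640.444444/285.555556 = 2.242802
a = ȳ − b·x̄ = 20.777778 − 2.242802·8.222222 = 2.336965
ŷ(7) = 2.336965 + 2.242802·7 = 18.036576
residual = y − ŷ = 24 − 18.036576 = 5.963424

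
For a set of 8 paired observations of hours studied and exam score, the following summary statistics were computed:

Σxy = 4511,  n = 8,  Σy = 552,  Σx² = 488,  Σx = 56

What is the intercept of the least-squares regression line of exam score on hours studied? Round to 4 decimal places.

21.8229

Sxx = Σx² − (Σx)²/n = 488 − 392 = 96
Sxy = Σxy − (Σx)(Σy)/n = 4511 − 3864 = 647
b = Sxy/Sxx = 647/96 = 6.739583
a = ȳ − b·x̄ = 69 − 6.739583·7 = 21.822917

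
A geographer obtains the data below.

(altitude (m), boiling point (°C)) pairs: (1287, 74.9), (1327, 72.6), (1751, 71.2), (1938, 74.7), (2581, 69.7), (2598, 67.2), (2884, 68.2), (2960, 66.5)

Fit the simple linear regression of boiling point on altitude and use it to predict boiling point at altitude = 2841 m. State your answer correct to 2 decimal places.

67.79

n = 8, Σx = 17326, Σy = 565, Σxy = 1210186.4, Σx² = 40729364
Sxx = Σx² − (Σx)²/n = 40729364 − 37523784.5 = 3205579.5
Sxy = Σxy − (Σx)(Σy)/n = 1210186.4 − 1223648.75 = -13462.35
b = Sxy/Sxx = -13462.35/3205579.5 = -0.004200
a = ȳ − b·x̄ = 70.625 − (-0.004200)·2165.75 = 79.720418
ŷ(2841) = a + b·2841 = 79.720418 + (-0.004200)·2841 = 67.789178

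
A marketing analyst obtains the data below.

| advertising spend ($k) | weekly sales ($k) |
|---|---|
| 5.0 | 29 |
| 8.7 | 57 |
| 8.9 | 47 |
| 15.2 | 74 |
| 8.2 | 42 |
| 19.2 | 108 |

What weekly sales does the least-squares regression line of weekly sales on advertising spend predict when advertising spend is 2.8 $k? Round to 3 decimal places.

n = 6, Σx = 65.2, Σy = 357, Σxy = 4602, Σx² = 846.82
Sxx = Σx² − (Σx)²/n = 846.82 − 708.506667 = 138.313333
Sxy = Σxy − (Σx)(Σy)/n = 4602 − 3879.4 = 722.6
b = Sxy/Sxx = 722.6/138.313333 = 5.224370
a = ȳ − b·x̄ = 59.5 − 5.224370·10.866667 = 2.728515
ŷ(2.8) = a + b·2.8 = 2.728515 + 5.224370·2.8 = 17.356750

17.357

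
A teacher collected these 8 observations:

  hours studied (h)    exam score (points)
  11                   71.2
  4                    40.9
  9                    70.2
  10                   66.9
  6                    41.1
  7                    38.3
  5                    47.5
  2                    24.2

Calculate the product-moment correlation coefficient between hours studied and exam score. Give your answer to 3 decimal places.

n = 8, Σx = 54, Σy = 400.3, Σxy = 3048.2, Σx² = 432, Σy² = 22143.89
Sxx = Σx² − (Σx)²/n = 432 − 364.5 = 67.5
Sxy = Σxy − (Σx)(Σy)/n = 3048.2 − 2702.025 = 346.175
Syy = Σy² − (Σy)²/n = 22143.89 − 20030.01125 = 2113.87875
r = Sxy/√(Sxx·Syy) = 346.175/√(142686.815625) = 346.175/377.739084 = 0.916439

0.916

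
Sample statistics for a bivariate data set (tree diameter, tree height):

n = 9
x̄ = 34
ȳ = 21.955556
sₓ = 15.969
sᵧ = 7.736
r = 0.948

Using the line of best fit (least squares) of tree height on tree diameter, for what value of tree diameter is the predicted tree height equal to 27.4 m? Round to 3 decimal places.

45.855

b = r · sᵧ/sₓ = 0.948 · 7.736/15.969 = 0.459248
a = ȳ − b·x̄ = 21.955556 − 0.459248·34 = 6.341131
Set a + b·x = 27.4: x = (27.4 − 6.341131) / 0.459248 = 45.855134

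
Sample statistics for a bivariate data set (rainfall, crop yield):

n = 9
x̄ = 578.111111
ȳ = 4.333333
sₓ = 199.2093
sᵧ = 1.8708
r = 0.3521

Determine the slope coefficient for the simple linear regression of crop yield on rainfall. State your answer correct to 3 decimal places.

b = r · sᵧ/sₓ = 0.3521 · 1.8708/199.2093 = 0.003307

0.003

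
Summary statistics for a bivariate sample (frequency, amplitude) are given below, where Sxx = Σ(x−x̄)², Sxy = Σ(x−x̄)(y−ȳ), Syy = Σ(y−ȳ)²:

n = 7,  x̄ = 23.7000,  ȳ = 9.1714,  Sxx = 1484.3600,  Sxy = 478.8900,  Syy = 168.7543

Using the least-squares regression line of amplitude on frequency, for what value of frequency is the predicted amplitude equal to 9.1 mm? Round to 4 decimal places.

b = Sxy/Sxx = 478.89/1484.36 = 0.322624
a = ȳ − b·x̄ = 9.1714 − 0.322624·23.7 = 1.525214
Set a + b·x = 9.1: x = (9.1 − 1.525214) / 0.322624 = 23.478690

23.4787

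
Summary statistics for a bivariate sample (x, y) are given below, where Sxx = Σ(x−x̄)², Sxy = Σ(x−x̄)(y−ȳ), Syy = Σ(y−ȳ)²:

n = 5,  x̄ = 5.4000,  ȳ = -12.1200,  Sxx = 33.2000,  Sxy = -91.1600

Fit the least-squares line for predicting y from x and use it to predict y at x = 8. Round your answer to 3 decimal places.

-19.259

b = Sxy/Sxx = -91.16/33.2 = -2.745783
a = ȳ − b·x̄ = -12.12 − (-2.745783)·5.4 = 2.707229
ŷ(8) = a + b·8 = 2.707229 + (-2.745783)·8 = -19.259036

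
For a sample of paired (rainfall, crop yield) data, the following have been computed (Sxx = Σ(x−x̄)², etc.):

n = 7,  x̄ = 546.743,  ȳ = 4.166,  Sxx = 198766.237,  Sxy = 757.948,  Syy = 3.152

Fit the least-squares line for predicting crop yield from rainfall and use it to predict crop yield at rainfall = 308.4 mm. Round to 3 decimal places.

b = Sxy/Sxx = 757.948/198766.237 = 0.003813
a = ȳ − b·x̄ = 4.166 − 0.003813·546.743 = 2.081125
ŷ(308.4) = a + b·308.4 = 2.081125 + 0.003813·308.4 = 3.257135

3.257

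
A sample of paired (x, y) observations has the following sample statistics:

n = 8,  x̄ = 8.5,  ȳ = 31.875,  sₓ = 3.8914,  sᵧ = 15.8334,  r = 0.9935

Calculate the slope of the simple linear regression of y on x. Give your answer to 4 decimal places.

b = r · sᵧ/sₓ = 0.9935 · 15.8334/3.8914 = 4.042371

4.0424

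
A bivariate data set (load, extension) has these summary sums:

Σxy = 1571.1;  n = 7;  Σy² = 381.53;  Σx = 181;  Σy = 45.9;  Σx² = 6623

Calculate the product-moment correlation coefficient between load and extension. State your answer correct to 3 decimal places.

Sxx = Σx² − (Σx)²/n = 6623 − 4680.142857 = 1942.857143
Sxy = Σxy − (Σx)(Σy)/n = 1571.1 − 1186.842857 = 384.257143
Syy = Σy² − (Σy)²/n = 381.53 − 300.972857 = 80.557143
r = Sxy/√(Sxx·Syy) = 384.257143/√(156511.020408) = 384.257143/395.614737 = 0.971291

0.971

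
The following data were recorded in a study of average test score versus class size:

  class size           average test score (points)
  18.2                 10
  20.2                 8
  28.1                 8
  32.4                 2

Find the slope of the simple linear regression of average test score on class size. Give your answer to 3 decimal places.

n = 4, Σx = 98.9, Σy = 28, Σxy = 633.2, Σx² = 2578.65
Sxx = Σx² − (Σx)²/n = 2578.65 − 2445.3025 = 133.3475
Sxy = Σxy − (Σx)(Σy)/n = 633.2 − 692.3 = -59.1
b = Sxy/Sxx = -59.1/133.3475 = -0.443203

-0.443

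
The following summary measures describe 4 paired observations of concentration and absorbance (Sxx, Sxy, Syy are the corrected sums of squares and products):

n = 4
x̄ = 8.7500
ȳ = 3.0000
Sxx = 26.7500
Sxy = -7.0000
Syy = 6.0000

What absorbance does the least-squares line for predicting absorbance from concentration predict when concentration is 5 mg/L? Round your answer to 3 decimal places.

b = Sxy/Sxx = -7/26.75 = -0.261682
a = ȳ − b·x̄ = 3 − (-0.261682)·8.75 = 5.289720
ŷ(5) = a + b·5 = 5.289720 + (-0.261682)·5 = 3.981308

3.981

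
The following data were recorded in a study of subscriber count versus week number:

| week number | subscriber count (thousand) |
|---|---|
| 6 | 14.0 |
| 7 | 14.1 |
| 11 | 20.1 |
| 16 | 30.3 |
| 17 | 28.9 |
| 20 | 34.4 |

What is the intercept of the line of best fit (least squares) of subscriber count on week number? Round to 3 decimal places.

n = 6, Σx = 77, Σy = 141.8, Σxy = 2067.9, Σx² = 1151
Sxx = Σx² − (Σx)²/n = 1151 − 988.166667 = 162.833333
Sxy = Σxy − (Σx)(Σy)/n = 2067.9 − 1819.766667 = 248.133333
b = Sxy/Sxx = 248.133333/162.833333 = 1.523849
a = ȳ − b·x̄ = 23.633333 − 1.523849·12.833333 = 4.077277

4.077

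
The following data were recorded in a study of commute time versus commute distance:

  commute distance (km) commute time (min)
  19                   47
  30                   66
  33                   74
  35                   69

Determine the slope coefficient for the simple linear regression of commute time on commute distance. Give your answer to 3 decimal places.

n = 4, Σx = 117, Σy = 256, Σxy = 7730, Σx² = 3575
Sxx = Σx² − (Σx)²/n = 3575 − 3422.25 = 152.75
Sxy = Σxy − (Σx)(Σy)/n = 7730 − 7488 = 242
b = Sxy/Sxx = 242/152.75 = 1.584288

1.584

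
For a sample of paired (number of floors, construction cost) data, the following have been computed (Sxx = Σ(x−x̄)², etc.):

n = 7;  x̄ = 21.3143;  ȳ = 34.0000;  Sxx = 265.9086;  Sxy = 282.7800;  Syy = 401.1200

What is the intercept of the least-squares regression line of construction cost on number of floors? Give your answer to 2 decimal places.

b = Sxy/Sxx = 282.78/265.9086 = 1.063448
a = ȳ − b·x̄ = 34 − 1.063448·21.3143 = 11.333348

11.33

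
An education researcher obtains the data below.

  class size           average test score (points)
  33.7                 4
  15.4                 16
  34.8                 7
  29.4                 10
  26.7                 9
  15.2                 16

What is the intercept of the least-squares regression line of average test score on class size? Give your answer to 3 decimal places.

n = 6, Σx = 155.2, Σy = 62, Σxy = 1402.3, Σx² = 4392.18
Sxx = Σx² − (Σx)²/n = 4392.18 − 4014.506667 = 377.673333
Sxy = Σxy − (Σx)(Σy)/n = 1402.3 − 1603.733333 = -201.433333
b = Sxy/Sxx = -201.433333/377.673333 = -0.533353
a = ȳ − b·x̄ = 10.333333 − (-0.533353)·25.866667 = 24.129406

24.129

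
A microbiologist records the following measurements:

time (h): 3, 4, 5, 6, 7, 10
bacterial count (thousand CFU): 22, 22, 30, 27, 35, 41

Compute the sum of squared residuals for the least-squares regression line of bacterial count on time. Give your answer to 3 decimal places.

n = 6, Σx = 35, Σy = 177, Σxy = 1121, Σx² = 235, Σy² = 5503
Sxx = Σx² − (Σx)²/n = 235 − 204.166667 = 30.833333
Sxy = Σxy − (Σx)(Σy)/n = 1121 − 1032.5 = 88.5
Syy = Σy² − (Σy)²/n = 5503 − 5221.5 = 281.5
b = Sxy/Sxx = 88.5/30.833333 = 2.870270
SSE = Syy − b·Sxy = 281.5 − 2.870270·88.5 = 27.481081

27.481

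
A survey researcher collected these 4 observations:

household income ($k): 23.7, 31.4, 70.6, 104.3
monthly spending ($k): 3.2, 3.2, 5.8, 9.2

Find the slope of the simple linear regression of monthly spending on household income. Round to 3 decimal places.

0.075

n = 4, Σx = 230, Σy = 21.4, Σxy = 1545.36, Σx² = 17410.5
Sxx = Σx² − (Σx)²/n = 17410.5 − 13225 = 4185.5
Sxy = Σxy − (Σx)(Σy)/n = 1545.36 − 1230.5 = 314.86
b = Sxy/Sxx = 314.86/4185.5 = 0.075226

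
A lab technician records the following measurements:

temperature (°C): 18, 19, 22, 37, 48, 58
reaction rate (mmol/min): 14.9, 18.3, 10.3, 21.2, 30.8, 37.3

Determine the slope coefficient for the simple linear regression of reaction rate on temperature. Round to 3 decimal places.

0.568

n = 6, Σx = 202, Σy = 132.8, Σxy = 5268.7, Σx² = 8206
Sxx = Σx² − (Σx)²/n = 8206 − 6800.666667 = 1405.333333
Sxy = Σxy − (Σx)(Σy)/n = 5268.7 − 4470.933333 = 797.766667
b = Sxy/Sxx = 797.766667/1405.333333 = 0.567671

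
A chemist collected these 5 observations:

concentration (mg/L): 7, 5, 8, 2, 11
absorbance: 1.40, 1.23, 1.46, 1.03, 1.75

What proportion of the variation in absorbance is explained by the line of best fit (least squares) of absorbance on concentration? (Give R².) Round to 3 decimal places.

0.993

n = 5, Σx = 33, Σy = 6.87, Σxy = 48.94, Σx² = 263, Σy² = 9.7279
Sxx = Σx² − (Σx)²/n = 263 − 217.8 = 45.2
Sxy = Σxy − (Σx)(Σy)/n = 48.94 − 45.342 = 3.598
Syy = Σy² − (Σy)²/n = 9.7279 − 9.43938 = 0.28852
R² = Sxy²/(Sxx·Syy) = (3.598)²/(45.2·0.28852) = 0.992677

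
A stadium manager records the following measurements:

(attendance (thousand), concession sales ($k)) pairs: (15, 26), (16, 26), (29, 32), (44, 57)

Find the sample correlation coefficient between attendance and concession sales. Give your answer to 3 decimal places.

n = 4, Σx = 104, Σy = 141, Σxy = 4242, Σx² = 3258, Σy² = 5625
Sxx = Σx² − (Σx)²/n = 3258 − 2704 = 554
Sxy = Σxy − (Σx)(Σy)/n = 4242 − 3666 = 576
Syy = Σy² − (Σy)²/n = 5625 − 4970.25 = 654.75
r = Sxy/√(Sxx·Syy) = 576/√(362731.5) = 576/602.271949 = 0.956379

0.956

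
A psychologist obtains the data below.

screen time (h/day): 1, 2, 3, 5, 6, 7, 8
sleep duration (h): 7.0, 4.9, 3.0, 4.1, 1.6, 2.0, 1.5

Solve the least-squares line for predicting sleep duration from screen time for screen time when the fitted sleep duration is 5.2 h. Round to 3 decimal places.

n = 7, Σx = 32, Σy = 24.1, Σxy = 81.9, Σx² = 188
Sxx = Σx² − (Σx)²/n = 188 − 146.285714 = 41.714286
Sxy = Σxy − (Σx)(Σy)/n = 81.9 − 110.171429 = -28.271429
b = Sxy/Sxx = -28.271429/41.714286 = -0.677740
a = ȳ − b·x̄ = 3.442857 − (-0.677740)·4.571429 = 6.541096
Set a + b·x = 5.2: x = (5.2 − 6.541096) / (-0.677740) = 1.978777

1.979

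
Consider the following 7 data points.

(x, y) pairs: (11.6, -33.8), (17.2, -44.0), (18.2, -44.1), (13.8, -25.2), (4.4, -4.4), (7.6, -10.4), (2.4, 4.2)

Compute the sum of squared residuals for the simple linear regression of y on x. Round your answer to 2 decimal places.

n = 7, Σx = 75.2, Σy = -157.7, Σxy = -2387.58, Σx² = 1034.96, Σy² = 5803.45
Sxx = Σx² − (Σx)²/n = 1034.96 − 807.862857 = 227.097143
Sxy = Σxy − (Σx)(Σy)/n = -2387.58 − (-1694.148571) = -693.431429
Syy = Σy² − (Σy)²/n = 5803.45 − 3552.755714 = 2250.694286
b = Sxy/Sxx = -693.431429/227.097143 = -3.053457
SSE = Syy − b·Sxy = 2250.694286 − (-3.053457)·(-693.431429) = 133.331028

133.33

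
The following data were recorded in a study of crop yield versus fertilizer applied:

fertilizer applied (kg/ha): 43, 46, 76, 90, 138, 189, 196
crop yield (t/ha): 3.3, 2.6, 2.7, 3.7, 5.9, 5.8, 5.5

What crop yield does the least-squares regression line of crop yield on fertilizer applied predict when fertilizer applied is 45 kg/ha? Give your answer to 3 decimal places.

2.842

n = 7, Σx = 778, Σy = 29.5, Σxy = 3788.1, Σx² = 111022
Sxx = Σx² − (Σx)²/n = 111022 − 86469.142857 = 24552.857143
Sxy = Σxy − (Σx)(Σy)/n = 3788.1 − 3278.714286 = 509.385714
b = Sxy/Sxx = 509.385714/24552.857143 = 0.020746
a = ȳ − b·x̄ = 4.214286 − 0.020746·111.142857 = 1.908461
ŷ(45) = a + b·45 = 1.908461 + 0.020746·45 = 2.842053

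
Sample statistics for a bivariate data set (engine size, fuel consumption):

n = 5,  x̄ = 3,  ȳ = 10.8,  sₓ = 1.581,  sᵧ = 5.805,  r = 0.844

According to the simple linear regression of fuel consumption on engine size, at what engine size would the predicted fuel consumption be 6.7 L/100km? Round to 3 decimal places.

b = r · sᵧ/sₓ = 0.844 · 5.805/1.581 = 3.098937
a = ȳ − b·x̄ = 10.8 − 3.098937·3 = 1.503188
Set a + b·x = 6.7: x = (6.7 − 1.503188) / 3.098937 = 1.676966

1.677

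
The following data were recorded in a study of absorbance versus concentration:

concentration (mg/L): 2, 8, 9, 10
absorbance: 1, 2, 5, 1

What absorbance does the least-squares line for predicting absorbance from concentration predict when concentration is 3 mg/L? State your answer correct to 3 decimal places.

1.400

n = 4, Σx = 29, Σy = 9, Σxy = 73, Σx² = 249
Sxx = Σx² − (Σx)²/n = 249 − 210.25 = 38.75
Sxy = Σxy − (Σx)(Σy)/n = 73 − 65.25 = 7.75
b = Sxy/Sxx = 7.75/38.75 = 0.2
a = ȳ − b·x̄ = 2.25 − 0.2·7.25 = 0.8
ŷ(3) = a + b·3 = 0.8 + 0.2·3 = 1.4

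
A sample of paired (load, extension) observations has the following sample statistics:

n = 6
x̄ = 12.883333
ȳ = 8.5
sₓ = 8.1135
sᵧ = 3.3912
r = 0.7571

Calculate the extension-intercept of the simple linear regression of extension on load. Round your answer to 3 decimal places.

4.423

b = r · sᵧ/sₓ = 0.7571 · 3.3912/8.1135 = 0.316445
a = ȳ − b·x̄ = 8.5 − 0.316445·12.883333 = 4.423132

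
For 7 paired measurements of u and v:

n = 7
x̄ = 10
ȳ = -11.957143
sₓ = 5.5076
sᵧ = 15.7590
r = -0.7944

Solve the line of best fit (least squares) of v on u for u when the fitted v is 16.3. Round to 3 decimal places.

-2.431

b = r · sᵧ/sₓ = -0.7944 · 15.759/5.5076 = -2.273032
a = ȳ − b·x̄ = -11.957143 − (-2.273032)·10 = 10.773174
Set a + b·x = 16.3: x = (16.3 − 10.773174) / (-2.273032) = -2.431478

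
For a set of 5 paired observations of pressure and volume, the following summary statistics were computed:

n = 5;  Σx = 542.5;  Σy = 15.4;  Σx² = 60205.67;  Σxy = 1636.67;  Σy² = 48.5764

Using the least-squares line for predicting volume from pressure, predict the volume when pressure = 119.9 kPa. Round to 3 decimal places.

Sxx = Σx² − (Σx)²/n = 60205.67 − 58861.25 = 1344.42
Sxy = Σxy − (Σx)(Σy)/n = 1636.67 − 1670.9 = -34.23
b = Sxy/Sxx = -34.23/1344.42 = -0.025461
a = ȳ − b·x̄ = 3.08 − (-0.025461)·108.5 = 5.842496
ŷ(119.9) = a + b·119.9 = 5.842496 + (-0.025461)·119.9 = 2.789747

2.790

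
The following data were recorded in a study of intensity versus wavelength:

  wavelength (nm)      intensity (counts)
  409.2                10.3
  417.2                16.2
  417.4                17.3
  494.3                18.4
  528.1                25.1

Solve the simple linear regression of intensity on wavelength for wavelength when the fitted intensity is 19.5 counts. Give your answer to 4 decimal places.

477.9056

n = 5, Σx = 2266.2, Σy = 87.3, Σxy = 40544.85, Σx² = 1038945.34
Sxx = Σx² − (Σx)²/n = 1038945.34 − 1027132.488 = 11812.852
Sxy = Σxy − (Σx)(Σy)/n = 40544.85 − 39567.852 = 976.998
b = Sxy/Sxx = 976.998/11812.852 = 0.082706
a = ȳ − b·x̄ = 17.46 − 0.082706·453.24 = -20.025831
Set a + b·x = 19.5: x = (19.5 − (-20.025831)) / 0.082706 = 477.905576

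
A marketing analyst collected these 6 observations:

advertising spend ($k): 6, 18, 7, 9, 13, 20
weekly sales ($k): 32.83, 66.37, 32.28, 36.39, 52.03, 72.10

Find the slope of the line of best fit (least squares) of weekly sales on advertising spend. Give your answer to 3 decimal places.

2.990

n = 6, Σx = 73, Σy = 292, Σxy = 4063.5, Σx² = 1059
Sxx = Σx² − (Σx)²/n = 1059 − 888.166667 = 170.833333
Sxy = Σxy − (Σx)(Σy)/n = 4063.5 − 3552.666667 = 510.833333
b = Sxy/Sxx = 510.833333/170.833333 = 2.990244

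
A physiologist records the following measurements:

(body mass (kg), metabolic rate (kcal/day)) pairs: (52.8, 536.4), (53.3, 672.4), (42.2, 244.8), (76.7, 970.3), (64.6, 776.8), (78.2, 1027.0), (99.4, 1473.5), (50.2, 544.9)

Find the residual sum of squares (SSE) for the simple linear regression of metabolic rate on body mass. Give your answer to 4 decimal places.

27300.3779

n = 8, Σx = 517.4, Σy = 6246.1, Σxy = 453225.97, Σx² = 35981.26, Σy² = 5867521.35
Sxx = Σx² − (Σx)²/n = 35981.26 − 33462.845 = 2518.415
Sxy = Σxy − (Σx)(Σy)/n = 453225.97 − 403966.5175 = 49259.4525
Syy = Σy² − (Σy)²/n = 5867521.35 − 4876720.65125 = 990800.69875
b = Sxy/Sxx = 49259.4525/2518.415 = 19.559704
SSE = Syy − b·Sxy = 990800.69875 − 19.559704·49259.4525 = 27300.377874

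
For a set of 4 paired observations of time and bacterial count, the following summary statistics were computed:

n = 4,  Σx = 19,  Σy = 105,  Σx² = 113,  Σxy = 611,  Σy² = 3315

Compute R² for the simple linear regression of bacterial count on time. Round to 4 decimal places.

0.9912

Sxx = Σx² − (Σx)²/n = 113 − 90.25 = 22.75
Sxy = Σxy − (Σx)(Σy)/n = 611 − 498.75 = 112.25
Syy = Σy² − (Σy)²/n = 3315 − 2756.25 = 558.75
R² = Sxy²/(Sxx·Syy) = (112.25)²/(22.75·558.75) = 0.991228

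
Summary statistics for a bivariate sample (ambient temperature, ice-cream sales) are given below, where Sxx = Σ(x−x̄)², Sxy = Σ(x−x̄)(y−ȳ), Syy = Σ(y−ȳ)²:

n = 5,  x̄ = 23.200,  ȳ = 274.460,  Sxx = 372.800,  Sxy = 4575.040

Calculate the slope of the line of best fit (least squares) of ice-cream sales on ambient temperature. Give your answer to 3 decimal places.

b = Sxy/Sxx = 4575.04/372.8 = 12.272103

12.272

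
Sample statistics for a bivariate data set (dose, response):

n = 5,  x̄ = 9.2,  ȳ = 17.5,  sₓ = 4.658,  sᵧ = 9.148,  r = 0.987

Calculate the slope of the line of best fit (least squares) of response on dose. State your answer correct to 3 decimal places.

1.938

b = r · sᵧ/sₓ = 0.987 · 9.148/4.658 = 1.938402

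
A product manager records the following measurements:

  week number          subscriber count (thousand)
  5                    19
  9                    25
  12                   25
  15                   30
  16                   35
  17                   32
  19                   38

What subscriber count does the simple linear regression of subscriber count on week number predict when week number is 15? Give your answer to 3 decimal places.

31.332

n = 7, Σx = 93, Σy = 204, Σxy = 2896, Σx² = 1381
Sxx = Σx² − (Σx)²/n = 1381 − 1235.571429 = 145.428571
Sxy = Σxy − (Σx)(Σy)/n = 2896 − 2710.285714 = 185.714286
b = Sxy/Sxx = 185.714286/145.428571 = 1.277014
a = ȳ − b·x̄ = 29.142857 − 1.277014·13.285714 = 12.176817
ŷ(15) = a + b·15 = 12.176817 + 1.277014·15 = 31.332024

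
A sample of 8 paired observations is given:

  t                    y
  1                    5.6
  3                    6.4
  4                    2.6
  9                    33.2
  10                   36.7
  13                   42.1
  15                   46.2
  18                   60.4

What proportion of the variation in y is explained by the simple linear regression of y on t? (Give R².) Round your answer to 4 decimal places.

n = 8, Σx = 73, Σy = 233.2, Σxy = 3028.5, Σx² = 925, Σy² = 10083.22
Sxx = Σx² − (Σx)²/n = 925 − 666.125 = 258.875
Sxy = Σxy − (Σx)(Σy)/n = 3028.5 − 2127.95 = 900.55
Syy = Σy² − (Σy)²/n = 10083.22 − 6797.78 = 3285.44
R² = Sxy²/(Sxx·Syy) = (900.55)²/(258.875·3285.44) = 0.953525

0.9535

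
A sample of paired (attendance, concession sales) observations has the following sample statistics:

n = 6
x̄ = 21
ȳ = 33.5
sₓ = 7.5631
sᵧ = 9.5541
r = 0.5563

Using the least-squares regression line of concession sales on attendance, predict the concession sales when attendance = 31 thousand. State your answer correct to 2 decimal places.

40.53

b = r · sᵧ/sₓ = 0.5563 · 9.5541/7.5631 = 0.702747
a = ȳ − b·x̄ = 33.5 − 0.702747·21 = 18.742313
ŷ(31) = a + b·31 = 18.742313 + 0.702747·31 = 40.527470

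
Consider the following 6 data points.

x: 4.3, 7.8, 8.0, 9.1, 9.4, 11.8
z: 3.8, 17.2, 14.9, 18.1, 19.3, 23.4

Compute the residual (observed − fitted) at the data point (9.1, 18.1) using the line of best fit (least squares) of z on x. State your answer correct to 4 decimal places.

n = 6, Σx = 50.4, Σy = 96.7, Σxy = 891.95, Σx² = 453.74
Sxx = Σx² − (Σx)²/n = 453.74 − 423.36 = 30.38
Sxy = Σxy − (Σx)(Σy)/n = 891.95 − 812.28 = 79.67
b = Sxy/Sxx = 79.67/30.38 = 2.622449
a = ȳ − b·x̄ = 16.116667 − 2.622449·8.4 = -5.911905
ŷ(9.1) = -5.911905 + 2.622449·9.1 = 17.952381
residual = y − ŷ = 18.1 − 17.952381 = 0.147619

0.1476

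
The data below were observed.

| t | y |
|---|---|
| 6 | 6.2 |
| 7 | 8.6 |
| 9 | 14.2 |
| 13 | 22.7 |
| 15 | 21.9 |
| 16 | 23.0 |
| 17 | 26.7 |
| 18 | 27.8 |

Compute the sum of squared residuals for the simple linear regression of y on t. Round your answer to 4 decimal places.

n = 8, Σx = 101, Σy = 151.1, Σxy = 2171.1, Σx² = 1429, Σy² = 3323.67
Sxx = Σx² − (Σx)²/n = 1429 − 1275.125 = 153.875
Sxy = Σxy − (Σx)(Σy)/n = 2171.1 − 1907.6375 = 263.4625
Syy = Σy² − (Σy)²/n = 3323.67 − 2853.90125 = 469.76875
b = Sxy/Sxx = 263.4625/153.875 = 1.712185
SSE = Syy − b·Sxy = 469.76875 − 1.712185·263.4625 = 18.672153

18.6722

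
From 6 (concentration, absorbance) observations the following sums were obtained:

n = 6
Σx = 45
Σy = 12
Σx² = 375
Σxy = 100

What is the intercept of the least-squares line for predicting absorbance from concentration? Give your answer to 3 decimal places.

0.000

Sxx = Σx² − (Σx)²/n = 375 − 337.5 = 37.5
Sxy = Σxy − (Σx)(Σy)/n = 100 − 90 = 10
b = Sxy/Sxx = 10/37.5 = 0.266667
a = ȳ − b·x̄ = 2 − 0.266667·7.5 = 0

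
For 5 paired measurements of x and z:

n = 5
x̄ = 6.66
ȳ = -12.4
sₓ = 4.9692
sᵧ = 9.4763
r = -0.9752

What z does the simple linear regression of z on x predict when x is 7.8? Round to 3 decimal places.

-14.520

b = r · sᵧ/sₓ = -0.9752 · 9.4763/4.9692 = -1.859713
a = ȳ − b·x̄ = -12.4 − (-1.859713)·6.66 = -0.014309
ŷ(7.8) = a + b·7.8 = -0.014309 + (-1.859713)·7.8 = -14.520073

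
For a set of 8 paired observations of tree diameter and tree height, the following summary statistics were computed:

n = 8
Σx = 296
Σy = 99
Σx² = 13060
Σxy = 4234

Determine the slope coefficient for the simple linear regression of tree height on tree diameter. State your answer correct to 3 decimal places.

0.271

Sxx = Σx² − (Σx)²/n = 13060 − 10952 = 2108
Sxy = Σxy − (Σx)(Σy)/n = 4234 − 3663 = 571
b = Sxy/Sxx = 571/2108 = 0.270873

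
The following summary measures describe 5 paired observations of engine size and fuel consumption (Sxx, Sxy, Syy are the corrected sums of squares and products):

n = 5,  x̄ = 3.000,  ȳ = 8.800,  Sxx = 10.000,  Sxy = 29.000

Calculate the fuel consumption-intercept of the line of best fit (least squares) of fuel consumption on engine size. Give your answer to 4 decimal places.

0.1000

b = Sxy/Sxx = 29/10 = 2.9
a = ȳ − b·x̄ = 8.8 − 2.9·3 = 0.1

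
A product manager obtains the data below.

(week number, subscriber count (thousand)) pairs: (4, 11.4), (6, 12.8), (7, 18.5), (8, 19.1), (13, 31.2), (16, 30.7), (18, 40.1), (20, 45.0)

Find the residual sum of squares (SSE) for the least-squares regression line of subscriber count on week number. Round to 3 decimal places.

n = 8, Σx = 92, Σy = 208.8, Σxy = 2923.3, Σx² = 1314, Σy² = 6549.8
Sxx = Σx² − (Σx)²/n = 1314 − 1058 = 256
Sxy = Σxy − (Σx)(Σy)/n = 2923.3 − 2401.2 = 522.1
Syy = Σy² − (Σy)²/n = 6549.8 − 5449.68 = 1100.12
b = Sxy/Sxx = 522.1/256 = 2.039453
SSE = Syy − b·Sxy = 1100.12 − 2.039453·522.1 = 35.321523

35.322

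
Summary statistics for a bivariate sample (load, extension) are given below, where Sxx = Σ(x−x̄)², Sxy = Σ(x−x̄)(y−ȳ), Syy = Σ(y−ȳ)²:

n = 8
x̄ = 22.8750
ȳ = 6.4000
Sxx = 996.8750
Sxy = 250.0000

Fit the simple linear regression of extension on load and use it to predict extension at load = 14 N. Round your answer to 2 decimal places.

4.17

b = Sxy/Sxx = 250/996.875 = 0.250784
a = ȳ − b·x̄ = 6.4 − 0.250784·22.875 = 0.663323
ŷ(14) = a + b·14 = 0.663323 + 0.250784·14 = 4.174295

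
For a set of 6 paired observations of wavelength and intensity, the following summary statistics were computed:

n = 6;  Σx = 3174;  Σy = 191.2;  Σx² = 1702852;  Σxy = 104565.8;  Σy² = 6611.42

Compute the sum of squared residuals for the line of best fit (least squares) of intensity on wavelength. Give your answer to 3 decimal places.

26.904

Sxx = Σx² − (Σx)²/n = 1702852 − 1679046 = 23806
Sxy = Σxy − (Σx)(Σy)/n = 104565.8 − 101144.8 = 3421
Syy = Σy² − (Σy)²/n = 6611.42 − 6092.906667 = 518.513333
b = Sxy/Sxx = 3421/23806 = 0.143703
SSE = Syy − b·Sxy = 518.513333 − 0.143703·3421 = 26.904453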